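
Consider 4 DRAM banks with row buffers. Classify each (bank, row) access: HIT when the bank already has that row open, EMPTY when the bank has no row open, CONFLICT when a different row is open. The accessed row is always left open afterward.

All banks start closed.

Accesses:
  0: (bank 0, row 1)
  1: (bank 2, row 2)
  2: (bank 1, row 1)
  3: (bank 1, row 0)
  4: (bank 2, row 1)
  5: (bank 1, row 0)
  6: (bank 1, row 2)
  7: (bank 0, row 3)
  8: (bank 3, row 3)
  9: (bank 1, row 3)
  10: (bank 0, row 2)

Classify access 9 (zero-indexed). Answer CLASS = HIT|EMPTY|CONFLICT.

0: bank 0 row 1 — prev None → EMPTY
1: bank 2 row 2 — prev None → EMPTY
2: bank 1 row 1 — prev None → EMPTY
3: bank 1 row 0 — prev 1 → CONFLICT
4: bank 2 row 1 — prev 2 → CONFLICT
5: bank 1 row 0 — prev 0 → HIT
6: bank 1 row 2 — prev 0 → CONFLICT
7: bank 0 row 3 — prev 1 → CONFLICT
8: bank 3 row 3 — prev None → EMPTY
9: bank 1 row 3 — prev 2 → CONFLICT
10: bank 0 row 2 — prev 3 → CONFLICT

CLASS = CONFLICT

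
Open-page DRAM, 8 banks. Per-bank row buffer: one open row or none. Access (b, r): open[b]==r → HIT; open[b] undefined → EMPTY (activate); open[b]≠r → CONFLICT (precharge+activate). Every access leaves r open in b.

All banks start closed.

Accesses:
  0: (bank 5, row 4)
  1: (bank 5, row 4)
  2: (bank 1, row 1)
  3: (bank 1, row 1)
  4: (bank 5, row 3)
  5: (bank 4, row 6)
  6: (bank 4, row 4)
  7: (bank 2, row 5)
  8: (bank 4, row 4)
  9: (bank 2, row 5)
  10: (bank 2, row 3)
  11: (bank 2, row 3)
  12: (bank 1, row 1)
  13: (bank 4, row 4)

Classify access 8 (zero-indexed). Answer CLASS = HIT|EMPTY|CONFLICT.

CLASS = HIT

step 0: bank5 None->4 [EMPTY]
step 1: bank5 4->4 [HIT]
step 2: bank1 None->1 [EMPTY]
step 3: bank1 1->1 [HIT]
step 4: bank5 4->3 [CONFLICT]
step 5: bank4 None->6 [EMPTY]
step 6: bank4 6->4 [CONFLICT]
step 7: bank2 None->5 [EMPTY]
step 8: bank4 4->4 [HIT]
step 9: bank2 5->5 [HIT]
step 10: bank2 5->3 [CONFLICT]
step 11: bank2 3->3 [HIT]
step 12: bank1 1->1 [HIT]
step 13: bank4 4->4 [HIT]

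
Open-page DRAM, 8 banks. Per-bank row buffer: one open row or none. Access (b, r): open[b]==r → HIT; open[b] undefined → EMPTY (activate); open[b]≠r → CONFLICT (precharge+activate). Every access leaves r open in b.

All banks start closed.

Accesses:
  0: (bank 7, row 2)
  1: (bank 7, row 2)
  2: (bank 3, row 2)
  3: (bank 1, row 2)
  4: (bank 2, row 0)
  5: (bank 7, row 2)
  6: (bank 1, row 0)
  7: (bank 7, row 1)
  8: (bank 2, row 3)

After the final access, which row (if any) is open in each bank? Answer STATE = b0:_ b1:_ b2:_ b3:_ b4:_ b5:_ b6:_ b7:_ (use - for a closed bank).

STATE = b0:- b1:0 b2:3 b3:2 b4:- b5:- b6:- b7:1

#0 (7,2) E
#1 (7,2) H  (was 2)
#2 (3,2) E
#3 (1,2) E
#4 (2,0) E
#5 (7,2) H  (was 2)
#6 (1,0) C  (was 2)
#7 (7,1) C  (was 2)
#8 (2,3) C  (was 0)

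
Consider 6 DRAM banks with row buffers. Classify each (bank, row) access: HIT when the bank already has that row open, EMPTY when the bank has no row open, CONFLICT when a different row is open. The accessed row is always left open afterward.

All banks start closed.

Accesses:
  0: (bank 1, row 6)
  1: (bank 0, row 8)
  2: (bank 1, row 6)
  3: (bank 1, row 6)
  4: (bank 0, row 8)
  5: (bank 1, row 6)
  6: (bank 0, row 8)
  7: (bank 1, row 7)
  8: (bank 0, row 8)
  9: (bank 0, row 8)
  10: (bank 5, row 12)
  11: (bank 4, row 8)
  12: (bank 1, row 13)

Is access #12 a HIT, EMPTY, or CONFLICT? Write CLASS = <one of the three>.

#0 (1,6) E
#1 (0,8) E
#2 (1,6) H  (was 6)
#3 (1,6) H  (was 6)
#4 (0,8) H  (was 8)
#5 (1,6) H  (was 6)
#6 (0,8) H  (was 8)
#7 (1,7) C  (was 6)
#8 (0,8) H  (was 8)
#9 (0,8) H  (was 8)
#10 (5,12) E
#11 (4,8) E
#12 (1,13) C  (was 7)

CLASS = CONFLICT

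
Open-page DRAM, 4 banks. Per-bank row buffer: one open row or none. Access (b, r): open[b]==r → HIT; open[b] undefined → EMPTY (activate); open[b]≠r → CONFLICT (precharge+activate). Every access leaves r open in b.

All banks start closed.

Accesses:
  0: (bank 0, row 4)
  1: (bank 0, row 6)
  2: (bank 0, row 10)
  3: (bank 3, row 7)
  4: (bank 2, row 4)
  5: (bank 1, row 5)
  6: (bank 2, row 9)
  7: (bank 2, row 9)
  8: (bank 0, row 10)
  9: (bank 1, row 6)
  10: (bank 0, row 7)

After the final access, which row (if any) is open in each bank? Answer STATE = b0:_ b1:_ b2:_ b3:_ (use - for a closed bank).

  [0] b0 r4: no row ⇒ E
  [1] b0 r6: had r4 ⇒ C
  [2] b0 r10: had r6 ⇒ C
  [3] b3 r7: no row ⇒ E
  [4] b2 r4: no row ⇒ E
  [5] b1 r5: no row ⇒ E
  [6] b2 r9: had r4 ⇒ C
  [7] b2 r9: had r9 ⇒ H
  [8] b0 r10: had r10 ⇒ H
  [9] b1 r6: had r5 ⇒ C
  [10] b0 r7: had r10 ⇒ C

STATE = b0:7 b1:6 b2:9 b3:7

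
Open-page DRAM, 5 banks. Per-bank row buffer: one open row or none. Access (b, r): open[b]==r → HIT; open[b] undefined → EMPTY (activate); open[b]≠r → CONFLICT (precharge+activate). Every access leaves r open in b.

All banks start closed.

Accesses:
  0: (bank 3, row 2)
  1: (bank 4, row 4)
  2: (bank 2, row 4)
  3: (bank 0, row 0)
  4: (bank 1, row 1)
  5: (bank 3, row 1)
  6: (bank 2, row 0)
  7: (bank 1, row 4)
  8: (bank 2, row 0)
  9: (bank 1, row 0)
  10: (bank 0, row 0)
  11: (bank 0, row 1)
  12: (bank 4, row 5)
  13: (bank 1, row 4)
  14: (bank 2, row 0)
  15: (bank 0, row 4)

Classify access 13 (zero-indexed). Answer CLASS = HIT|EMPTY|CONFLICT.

CLASS = CONFLICT

step 0: bank3 None->2 [EMPTY]
step 1: bank4 None->4 [EMPTY]
step 2: bank2 None->4 [EMPTY]
step 3: bank0 None->0 [EMPTY]
step 4: bank1 None->1 [EMPTY]
step 5: bank3 2->1 [CONFLICT]
step 6: bank2 4->0 [CONFLICT]
step 7: bank1 1->4 [CONFLICT]
step 8: bank2 0->0 [HIT]
step 9: bank1 4->0 [CONFLICT]
step 10: bank0 0->0 [HIT]
step 11: bank0 0->1 [CONFLICT]
step 12: bank4 4->5 [CONFLICT]
step 13: bank1 0->4 [CONFLICT]
step 14: bank2 0->0 [HIT]
step 15: bank0 1->4 [CONFLICT]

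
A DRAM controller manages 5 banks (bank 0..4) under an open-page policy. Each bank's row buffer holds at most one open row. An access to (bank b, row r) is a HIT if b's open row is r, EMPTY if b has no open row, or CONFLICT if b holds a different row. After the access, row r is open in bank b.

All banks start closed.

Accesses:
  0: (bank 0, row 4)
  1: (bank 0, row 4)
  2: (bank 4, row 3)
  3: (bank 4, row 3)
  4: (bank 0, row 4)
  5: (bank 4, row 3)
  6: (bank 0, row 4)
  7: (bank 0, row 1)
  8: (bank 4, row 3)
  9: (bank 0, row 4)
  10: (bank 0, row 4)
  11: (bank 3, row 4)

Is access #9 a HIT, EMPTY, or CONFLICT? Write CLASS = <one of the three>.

CLASS = CONFLICT

step 0: bank0 None->4 [EMPTY]
step 1: bank0 4->4 [HIT]
step 2: bank4 None->3 [EMPTY]
step 3: bank4 3->3 [HIT]
step 4: bank0 4->4 [HIT]
step 5: bank4 3->3 [HIT]
step 6: bank0 4->4 [HIT]
step 7: bank0 4->1 [CONFLICT]
step 8: bank4 3->3 [HIT]
step 9: bank0 1->4 [CONFLICT]
step 10: bank0 4->4 [HIT]
step 11: bank3 None->4 [EMPTY]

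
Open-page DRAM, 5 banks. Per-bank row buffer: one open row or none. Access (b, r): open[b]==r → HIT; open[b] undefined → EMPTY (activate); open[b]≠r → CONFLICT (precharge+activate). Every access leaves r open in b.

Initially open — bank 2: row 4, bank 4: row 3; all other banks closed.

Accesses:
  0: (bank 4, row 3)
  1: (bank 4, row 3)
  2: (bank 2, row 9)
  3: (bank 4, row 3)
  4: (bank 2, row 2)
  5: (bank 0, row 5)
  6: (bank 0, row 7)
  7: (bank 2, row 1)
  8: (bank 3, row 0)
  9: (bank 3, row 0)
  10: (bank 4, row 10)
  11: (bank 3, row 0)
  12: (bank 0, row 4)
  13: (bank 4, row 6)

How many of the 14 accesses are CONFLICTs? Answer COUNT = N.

step 0: bank4 3->3 [HIT]
step 1: bank4 3->3 [HIT]
step 2: bank2 4->9 [CONFLICT]
step 3: bank4 3->3 [HIT]
step 4: bank2 9->2 [CONFLICT]
step 5: bank0 None->5 [EMPTY]
step 6: bank0 5->7 [CONFLICT]
step 7: bank2 2->1 [CONFLICT]
step 8: bank3 None->0 [EMPTY]
step 9: bank3 0->0 [HIT]
step 10: bank4 3->10 [CONFLICT]
step 11: bank3 0->0 [HIT]
step 12: bank0 7->4 [CONFLICT]
step 13: bank4 10->6 [CONFLICT]

COUNT = 7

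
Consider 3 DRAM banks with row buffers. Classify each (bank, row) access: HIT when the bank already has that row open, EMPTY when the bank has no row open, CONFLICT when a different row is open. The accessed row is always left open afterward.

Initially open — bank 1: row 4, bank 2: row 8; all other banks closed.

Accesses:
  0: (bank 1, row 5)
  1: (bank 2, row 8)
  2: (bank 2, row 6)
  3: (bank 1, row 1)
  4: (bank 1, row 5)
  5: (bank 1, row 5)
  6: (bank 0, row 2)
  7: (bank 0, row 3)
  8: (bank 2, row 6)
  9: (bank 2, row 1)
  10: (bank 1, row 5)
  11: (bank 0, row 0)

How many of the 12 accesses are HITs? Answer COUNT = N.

COUNT = 4

0: bank 1 row 5 — prev 4 → CONFLICT
1: bank 2 row 8 — prev 8 → HIT
2: bank 2 row 6 — prev 8 → CONFLICT
3: bank 1 row 1 — prev 5 → CONFLICT
4: bank 1 row 5 — prev 1 → CONFLICT
5: bank 1 row 5 — prev 5 → HIT
6: bank 0 row 2 — prev None → EMPTY
7: bank 0 row 3 — prev 2 → CONFLICT
8: bank 2 row 6 — prev 6 → HIT
9: bank 2 row 1 — prev 6 → CONFLICT
10: bank 1 row 5 — prev 5 → HIT
11: bank 0 row 0 — prev 3 → CONFLICT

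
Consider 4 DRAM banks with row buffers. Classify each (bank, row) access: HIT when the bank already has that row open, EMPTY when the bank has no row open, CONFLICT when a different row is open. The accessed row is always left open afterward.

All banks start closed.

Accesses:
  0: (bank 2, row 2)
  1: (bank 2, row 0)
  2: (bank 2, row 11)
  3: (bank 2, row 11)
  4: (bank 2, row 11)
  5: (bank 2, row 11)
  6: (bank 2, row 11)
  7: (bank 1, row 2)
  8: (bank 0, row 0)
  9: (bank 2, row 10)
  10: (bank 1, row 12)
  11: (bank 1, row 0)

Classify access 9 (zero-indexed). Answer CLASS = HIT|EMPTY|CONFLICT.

step 0: bank2 None->2 [EMPTY]
step 1: bank2 2->0 [CONFLICT]
step 2: bank2 0->11 [CONFLICT]
step 3: bank2 11->11 [HIT]
step 4: bank2 11->11 [HIT]
step 5: bank2 11->11 [HIT]
step 6: bank2 11->11 [HIT]
step 7: bank1 None->2 [EMPTY]
step 8: bank0 None->0 [EMPTY]
step 9: bank2 11->10 [CONFLICT]
step 10: bank1 2->12 [CONFLICT]
step 11: bank1 12->0 [CONFLICT]

CLASS = CONFLICT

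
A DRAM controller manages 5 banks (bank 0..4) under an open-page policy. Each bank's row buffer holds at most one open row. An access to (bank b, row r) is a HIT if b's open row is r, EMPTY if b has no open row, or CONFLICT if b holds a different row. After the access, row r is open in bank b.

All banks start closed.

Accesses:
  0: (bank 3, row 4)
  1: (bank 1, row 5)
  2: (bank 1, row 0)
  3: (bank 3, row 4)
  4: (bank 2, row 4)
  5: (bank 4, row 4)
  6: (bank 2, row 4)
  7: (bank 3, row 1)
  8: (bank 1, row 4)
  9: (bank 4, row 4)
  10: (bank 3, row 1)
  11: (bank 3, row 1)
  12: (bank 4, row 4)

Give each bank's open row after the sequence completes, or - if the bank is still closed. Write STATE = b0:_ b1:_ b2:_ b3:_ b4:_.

#0 (3,4) E
#1 (1,5) E
#2 (1,0) C  (was 5)
#3 (3,4) H  (was 4)
#4 (2,4) E
#5 (4,4) E
#6 (2,4) H  (was 4)
#7 (3,1) C  (was 4)
#8 (1,4) C  (was 0)
#9 (4,4) H  (was 4)
#10 (3,1) H  (was 1)
#11 (3,1) H  (was 1)
#12 (4,4) H  (was 4)

STATE = b0:- b1:4 b2:4 b3:1 b4:4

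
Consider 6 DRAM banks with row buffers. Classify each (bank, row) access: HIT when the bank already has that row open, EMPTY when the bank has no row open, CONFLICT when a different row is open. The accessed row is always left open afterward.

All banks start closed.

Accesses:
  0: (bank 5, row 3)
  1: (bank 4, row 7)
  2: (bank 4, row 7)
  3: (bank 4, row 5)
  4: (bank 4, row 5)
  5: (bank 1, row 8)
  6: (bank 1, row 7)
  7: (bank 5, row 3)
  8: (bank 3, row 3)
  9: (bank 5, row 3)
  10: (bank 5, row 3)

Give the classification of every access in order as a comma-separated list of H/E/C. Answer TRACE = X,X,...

0: bank 5 row 3 — prev None → EMPTY
1: bank 4 row 7 — prev None → EMPTY
2: bank 4 row 7 — prev 7 → HIT
3: bank 4 row 5 — prev 7 → CONFLICT
4: bank 4 row 5 — prev 5 → HIT
5: bank 1 row 8 — prev None → EMPTY
6: bank 1 row 7 — prev 8 → CONFLICT
7: bank 5 row 3 — prev 3 → HIT
8: bank 3 row 3 — prev None → EMPTY
9: bank 5 row 3 — prev 3 → HIT
10: bank 5 row 3 — prev 3 → HIT

TRACE = E,E,H,C,H,E,C,H,E,H,H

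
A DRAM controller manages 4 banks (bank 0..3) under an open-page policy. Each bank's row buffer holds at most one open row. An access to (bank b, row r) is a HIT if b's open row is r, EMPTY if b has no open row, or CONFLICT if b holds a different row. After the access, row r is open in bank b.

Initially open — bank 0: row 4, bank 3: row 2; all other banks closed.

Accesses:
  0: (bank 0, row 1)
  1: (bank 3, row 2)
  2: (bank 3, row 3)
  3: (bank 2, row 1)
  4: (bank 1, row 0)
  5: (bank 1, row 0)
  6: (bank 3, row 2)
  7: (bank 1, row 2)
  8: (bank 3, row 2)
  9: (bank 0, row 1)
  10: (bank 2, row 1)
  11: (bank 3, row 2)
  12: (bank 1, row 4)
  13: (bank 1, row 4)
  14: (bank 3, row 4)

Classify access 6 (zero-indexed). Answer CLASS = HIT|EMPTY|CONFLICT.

CLASS = CONFLICT

0: bank 0 row 1 — prev 4 → CONFLICT
1: bank 3 row 2 — prev 2 → HIT
2: bank 3 row 3 — prev 2 → CONFLICT
3: bank 2 row 1 — prev None → EMPTY
4: bank 1 row 0 — prev None → EMPTY
5: bank 1 row 0 — prev 0 → HIT
6: bank 3 row 2 — prev 3 → CONFLICT
7: bank 1 row 2 — prev 0 → CONFLICT
8: bank 3 row 2 — prev 2 → HIT
9: bank 0 row 1 — prev 1 → HIT
10: bank 2 row 1 — prev 1 → HIT
11: bank 3 row 2 — prev 2 → HIT
12: bank 1 row 4 — prev 2 → CONFLICT
13: bank 1 row 4 — prev 4 → HIT
14: bank 3 row 4 — prev 2 → CONFLICT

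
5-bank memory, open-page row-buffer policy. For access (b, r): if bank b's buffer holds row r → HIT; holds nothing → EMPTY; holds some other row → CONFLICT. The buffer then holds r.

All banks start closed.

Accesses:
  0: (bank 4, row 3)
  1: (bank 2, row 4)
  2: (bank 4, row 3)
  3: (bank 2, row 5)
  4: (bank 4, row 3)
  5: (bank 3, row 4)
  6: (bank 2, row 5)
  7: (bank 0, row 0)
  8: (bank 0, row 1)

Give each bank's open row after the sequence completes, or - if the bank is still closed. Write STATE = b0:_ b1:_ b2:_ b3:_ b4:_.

STATE = b0:1 b1:- b2:5 b3:4 b4:3

  [0] b4 r3: no row ⇒ E
  [1] b2 r4: no row ⇒ E
  [2] b4 r3: had r3 ⇒ H
  [3] b2 r5: had r4 ⇒ C
  [4] b4 r3: had r3 ⇒ H
  [5] b3 r4: no row ⇒ E
  [6] b2 r5: had r5 ⇒ H
  [7] b0 r0: no row ⇒ E
  [8] b0 r1: had r0 ⇒ C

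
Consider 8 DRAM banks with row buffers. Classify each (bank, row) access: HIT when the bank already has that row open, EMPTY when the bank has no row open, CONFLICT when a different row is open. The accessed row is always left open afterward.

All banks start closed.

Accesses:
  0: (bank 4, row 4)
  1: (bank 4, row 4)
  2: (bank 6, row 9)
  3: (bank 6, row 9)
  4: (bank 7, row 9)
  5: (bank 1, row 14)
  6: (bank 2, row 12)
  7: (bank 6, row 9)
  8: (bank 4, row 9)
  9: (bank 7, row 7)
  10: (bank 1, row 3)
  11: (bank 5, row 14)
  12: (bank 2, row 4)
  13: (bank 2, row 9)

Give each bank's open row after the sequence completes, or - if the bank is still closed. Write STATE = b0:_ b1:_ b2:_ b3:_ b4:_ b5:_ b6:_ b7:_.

step 0: bank4 None->4 [EMPTY]
step 1: bank4 4->4 [HIT]
step 2: bank6 None->9 [EMPTY]
step 3: bank6 9->9 [HIT]
step 4: bank7 None->9 [EMPTY]
step 5: bank1 None->14 [EMPTY]
step 6: bank2 None->12 [EMPTY]
step 7: bank6 9->9 [HIT]
step 8: bank4 4->9 [CONFLICT]
step 9: bank7 9->7 [CONFLICT]
step 10: bank1 14->3 [CONFLICT]
step 11: bank5 None->14 [EMPTY]
step 12: bank2 12->4 [CONFLICT]
step 13: bank2 4->9 [CONFLICT]

STATE = b0:- b1:3 b2:9 b3:- b4:9 b5:14 b6:9 b7:7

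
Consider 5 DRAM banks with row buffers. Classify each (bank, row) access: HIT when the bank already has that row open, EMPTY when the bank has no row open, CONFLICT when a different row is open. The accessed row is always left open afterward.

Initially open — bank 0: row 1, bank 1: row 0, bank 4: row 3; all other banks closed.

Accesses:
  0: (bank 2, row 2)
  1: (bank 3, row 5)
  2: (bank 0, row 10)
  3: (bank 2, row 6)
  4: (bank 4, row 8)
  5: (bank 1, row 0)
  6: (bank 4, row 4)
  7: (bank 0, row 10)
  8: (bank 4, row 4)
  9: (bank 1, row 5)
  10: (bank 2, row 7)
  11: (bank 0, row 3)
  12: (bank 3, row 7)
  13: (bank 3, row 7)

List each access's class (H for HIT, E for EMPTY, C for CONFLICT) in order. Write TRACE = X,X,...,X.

TRACE = E,E,C,C,C,H,C,H,H,C,C,C,C,H

  [0] b2 r2: no row ⇒ E
  [1] b3 r5: no row ⇒ E
  [2] b0 r10: had r1 ⇒ C
  [3] b2 r6: had r2 ⇒ C
  [4] b4 r8: had r3 ⇒ C
  [5] b1 r0: had r0 ⇒ H
  [6] b4 r4: had r8 ⇒ C
  [7] b0 r10: had r10 ⇒ H
  [8] b4 r4: had r4 ⇒ H
  [9] b1 r5: had r0 ⇒ C
  [10] b2 r7: had r6 ⇒ C
  [11] b0 r3: had r10 ⇒ C
  [12] b3 r7: had r5 ⇒ C
  [13] b3 r7: had r7 ⇒ H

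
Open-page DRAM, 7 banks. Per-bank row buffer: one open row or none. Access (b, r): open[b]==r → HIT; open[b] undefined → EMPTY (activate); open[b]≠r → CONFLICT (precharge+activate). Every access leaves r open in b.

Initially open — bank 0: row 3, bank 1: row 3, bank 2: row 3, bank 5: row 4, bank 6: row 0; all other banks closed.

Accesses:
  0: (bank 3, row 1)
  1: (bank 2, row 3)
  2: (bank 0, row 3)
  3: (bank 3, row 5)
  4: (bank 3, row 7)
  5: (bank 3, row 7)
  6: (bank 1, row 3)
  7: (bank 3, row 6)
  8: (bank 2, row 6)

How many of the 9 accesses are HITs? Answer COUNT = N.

#0 (3,1) E
#1 (2,3) H  (was 3)
#2 (0,3) H  (was 3)
#3 (3,5) C  (was 1)
#4 (3,7) C  (was 5)
#5 (3,7) H  (was 7)
#6 (1,3) H  (was 3)
#7 (3,6) C  (was 7)
#8 (2,6) C  (was 3)

COUNT = 4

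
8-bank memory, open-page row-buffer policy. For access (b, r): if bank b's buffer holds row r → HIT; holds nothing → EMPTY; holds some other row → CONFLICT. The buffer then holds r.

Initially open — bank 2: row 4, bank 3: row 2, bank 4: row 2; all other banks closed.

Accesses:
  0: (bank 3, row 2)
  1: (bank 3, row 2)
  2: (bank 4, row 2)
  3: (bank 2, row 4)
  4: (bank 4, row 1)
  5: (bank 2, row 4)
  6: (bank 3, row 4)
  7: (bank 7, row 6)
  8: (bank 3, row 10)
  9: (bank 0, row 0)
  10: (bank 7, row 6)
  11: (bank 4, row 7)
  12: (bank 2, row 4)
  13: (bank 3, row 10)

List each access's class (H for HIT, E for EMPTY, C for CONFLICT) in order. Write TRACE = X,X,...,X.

TRACE = H,H,H,H,C,H,C,E,C,E,H,C,H,H

#0 (3,2) H  (was 2)
#1 (3,2) H  (was 2)
#2 (4,2) H  (was 2)
#3 (2,4) H  (was 4)
#4 (4,1) C  (was 2)
#5 (2,4) H  (was 4)
#6 (3,4) C  (was 2)
#7 (7,6) E
#8 (3,10) C  (was 4)
#9 (0,0) E
#10 (7,6) H  (was 6)
#11 (4,7) C  (was 1)
#12 (2,4) H  (was 4)
#13 (3,10) H  (was 10)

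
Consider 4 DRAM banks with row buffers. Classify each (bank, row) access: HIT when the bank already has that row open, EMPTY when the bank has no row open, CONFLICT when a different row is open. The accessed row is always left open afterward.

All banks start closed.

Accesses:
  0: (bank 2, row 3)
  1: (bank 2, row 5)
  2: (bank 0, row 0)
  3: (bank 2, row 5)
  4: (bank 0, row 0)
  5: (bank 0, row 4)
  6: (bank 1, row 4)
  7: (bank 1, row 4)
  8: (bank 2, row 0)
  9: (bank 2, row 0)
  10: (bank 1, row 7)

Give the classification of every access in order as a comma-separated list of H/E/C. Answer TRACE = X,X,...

#0 (2,3) E
#1 (2,5) C  (was 3)
#2 (0,0) E
#3 (2,5) H  (was 5)
#4 (0,0) H  (was 0)
#5 (0,4) C  (was 0)
#6 (1,4) E
#7 (1,4) H  (was 4)
#8 (2,0) C  (was 5)
#9 (2,0) H  (was 0)
#10 (1,7) C  (was 4)

TRACE = E,C,E,H,H,C,E,H,C,H,C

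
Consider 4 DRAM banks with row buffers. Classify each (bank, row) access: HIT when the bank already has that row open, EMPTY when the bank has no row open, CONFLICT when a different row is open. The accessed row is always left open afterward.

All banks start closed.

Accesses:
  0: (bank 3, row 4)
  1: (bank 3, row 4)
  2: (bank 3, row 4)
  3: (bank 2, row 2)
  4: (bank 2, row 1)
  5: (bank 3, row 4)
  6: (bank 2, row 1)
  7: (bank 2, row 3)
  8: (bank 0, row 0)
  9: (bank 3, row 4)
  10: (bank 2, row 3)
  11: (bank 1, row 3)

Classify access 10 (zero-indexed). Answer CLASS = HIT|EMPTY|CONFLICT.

step 0: bank3 None->4 [EMPTY]
step 1: bank3 4->4 [HIT]
step 2: bank3 4->4 [HIT]
step 3: bank2 None->2 [EMPTY]
step 4: bank2 2->1 [CONFLICT]
step 5: bank3 4->4 [HIT]
step 6: bank2 1->1 [HIT]
step 7: bank2 1->3 [CONFLICT]
step 8: bank0 None->0 [EMPTY]
step 9: bank3 4->4 [HIT]
step 10: bank2 3->3 [HIT]
step 11: bank1 None->3 [EMPTY]

CLASS = HIT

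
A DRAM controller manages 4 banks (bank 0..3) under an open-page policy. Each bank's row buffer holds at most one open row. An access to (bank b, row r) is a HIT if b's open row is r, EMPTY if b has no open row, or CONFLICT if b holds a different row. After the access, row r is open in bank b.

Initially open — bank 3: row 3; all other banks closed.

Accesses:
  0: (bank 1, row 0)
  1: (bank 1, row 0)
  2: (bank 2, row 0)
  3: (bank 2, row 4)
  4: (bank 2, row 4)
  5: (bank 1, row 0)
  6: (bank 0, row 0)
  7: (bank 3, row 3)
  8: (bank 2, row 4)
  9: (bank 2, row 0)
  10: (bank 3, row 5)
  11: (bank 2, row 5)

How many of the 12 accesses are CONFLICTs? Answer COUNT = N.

step 0: bank1 None->0 [EMPTY]
step 1: bank1 0->0 [HIT]
step 2: bank2 None->0 [EMPTY]
step 3: bank2 0->4 [CONFLICT]
step 4: bank2 4->4 [HIT]
step 5: bank1 0->0 [HIT]
step 6: bank0 None->0 [EMPTY]
step 7: bank3 3->3 [HIT]
step 8: bank2 4->4 [HIT]
step 9: bank2 4->0 [CONFLICT]
step 10: bank3 3->5 [CONFLICT]
step 11: bank2 0->5 [CONFLICT]

COUNT = 4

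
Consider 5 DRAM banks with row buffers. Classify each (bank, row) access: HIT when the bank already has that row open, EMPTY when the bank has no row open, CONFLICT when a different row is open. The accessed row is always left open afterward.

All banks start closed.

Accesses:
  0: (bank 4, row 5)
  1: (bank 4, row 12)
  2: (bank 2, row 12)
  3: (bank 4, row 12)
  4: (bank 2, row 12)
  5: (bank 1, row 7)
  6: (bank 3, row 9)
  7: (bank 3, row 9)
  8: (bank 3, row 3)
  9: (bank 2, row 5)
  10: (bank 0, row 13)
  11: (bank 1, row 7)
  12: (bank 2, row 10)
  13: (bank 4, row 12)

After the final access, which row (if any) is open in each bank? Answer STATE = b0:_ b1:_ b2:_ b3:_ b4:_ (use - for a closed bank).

STATE = b0:13 b1:7 b2:10 b3:3 b4:12

0: bank 4 row 5 — prev None → EMPTY
1: bank 4 row 12 — prev 5 → CONFLICT
2: bank 2 row 12 — prev None → EMPTY
3: bank 4 row 12 — prev 12 → HIT
4: bank 2 row 12 — prev 12 → HIT
5: bank 1 row 7 — prev None → EMPTY
6: bank 3 row 9 — prev None → EMPTY
7: bank 3 row 9 — prev 9 → HIT
8: bank 3 row 3 — prev 9 → CONFLICT
9: bank 2 row 5 — prev 12 → CONFLICT
10: bank 0 row 13 — prev None → EMPTY
11: bank 1 row 7 — prev 7 → HIT
12: bank 2 row 10 — prev 5 → CONFLICT
13: bank 4 row 12 — prev 12 → HIT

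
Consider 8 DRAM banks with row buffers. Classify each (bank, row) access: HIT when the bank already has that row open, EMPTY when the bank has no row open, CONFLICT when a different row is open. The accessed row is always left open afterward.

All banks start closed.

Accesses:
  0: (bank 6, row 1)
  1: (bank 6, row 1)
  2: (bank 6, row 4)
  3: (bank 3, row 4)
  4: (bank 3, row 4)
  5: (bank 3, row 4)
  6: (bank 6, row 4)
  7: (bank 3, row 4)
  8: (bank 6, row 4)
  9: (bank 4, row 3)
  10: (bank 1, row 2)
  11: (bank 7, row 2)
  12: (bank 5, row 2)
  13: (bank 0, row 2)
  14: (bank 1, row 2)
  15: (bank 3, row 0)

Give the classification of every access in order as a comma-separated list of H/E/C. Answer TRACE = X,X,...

0: bank 6 row 1 — prev None → EMPTY
1: bank 6 row 1 — prev 1 → HIT
2: bank 6 row 4 — prev 1 → CONFLICT
3: bank 3 row 4 — prev None → EMPTY
4: bank 3 row 4 — prev 4 → HIT
5: bank 3 row 4 — prev 4 → HIT
6: bank 6 row 4 — prev 4 → HIT
7: bank 3 row 4 — prev 4 → HIT
8: bank 6 row 4 — prev 4 → HIT
9: bank 4 row 3 — prev None → EMPTY
10: bank 1 row 2 — prev None → EMPTY
11: bank 7 row 2 — prev None → EMPTY
12: bank 5 row 2 — prev None → EMPTY
13: bank 0 row 2 — prev None → EMPTY
14: bank 1 row 2 — prev 2 → HIT
15: bank 3 row 0 — prev 4 → CONFLICT

TRACE = E,H,C,E,H,H,H,H,H,E,E,E,E,E,H,C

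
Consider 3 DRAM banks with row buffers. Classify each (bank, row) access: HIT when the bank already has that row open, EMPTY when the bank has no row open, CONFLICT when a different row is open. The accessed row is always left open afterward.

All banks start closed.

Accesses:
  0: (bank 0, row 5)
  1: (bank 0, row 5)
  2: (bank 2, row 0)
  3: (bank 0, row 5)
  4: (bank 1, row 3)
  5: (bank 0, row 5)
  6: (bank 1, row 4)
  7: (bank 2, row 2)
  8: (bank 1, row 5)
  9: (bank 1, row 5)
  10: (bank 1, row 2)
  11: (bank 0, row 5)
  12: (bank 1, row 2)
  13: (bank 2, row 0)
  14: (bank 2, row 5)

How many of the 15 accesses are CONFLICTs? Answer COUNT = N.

step 0: bank0 None->5 [EMPTY]
step 1: bank0 5->5 [HIT]
step 2: bank2 None->0 [EMPTY]
step 3: bank0 5->5 [HIT]
step 4: bank1 None->3 [EMPTY]
step 5: bank0 5->5 [HIT]
step 6: bank1 3->4 [CONFLICT]
step 7: bank2 0->2 [CONFLICT]
step 8: bank1 4->5 [CONFLICT]
step 9: bank1 5->5 [HIT]
step 10: bank1 5->2 [CONFLICT]
step 11: bank0 5->5 [HIT]
step 12: bank1 2->2 [HIT]
step 13: bank2 2->0 [CONFLICT]
step 14: bank2 0->5 [CONFLICT]

COUNT = 6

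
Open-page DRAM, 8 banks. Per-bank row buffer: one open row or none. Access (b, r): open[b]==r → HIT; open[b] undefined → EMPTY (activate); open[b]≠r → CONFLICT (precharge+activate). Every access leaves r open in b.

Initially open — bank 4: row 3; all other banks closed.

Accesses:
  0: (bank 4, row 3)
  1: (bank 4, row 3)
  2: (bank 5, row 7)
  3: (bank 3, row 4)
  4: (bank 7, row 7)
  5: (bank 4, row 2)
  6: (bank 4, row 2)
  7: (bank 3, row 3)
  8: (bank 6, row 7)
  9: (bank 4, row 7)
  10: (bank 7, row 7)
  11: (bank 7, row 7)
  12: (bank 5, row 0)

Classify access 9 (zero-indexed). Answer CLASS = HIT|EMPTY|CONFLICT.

  [0] b4 r3: had r3 ⇒ H
  [1] b4 r3: had r3 ⇒ H
  [2] b5 r7: no row ⇒ E
  [3] b3 r4: no row ⇒ E
  [4] b7 r7: no row ⇒ E
  [5] b4 r2: had r3 ⇒ C
  [6] b4 r2: had r2 ⇒ H
  [7] b3 r3: had r4 ⇒ C
  [8] b6 r7: no row ⇒ E
  [9] b4 r7: had r2 ⇒ C
  [10] b7 r7: had r7 ⇒ H
  [11] b7 r7: had r7 ⇒ H
  [12] b5 r0: had r7 ⇒ C

CLASS = CONFLICT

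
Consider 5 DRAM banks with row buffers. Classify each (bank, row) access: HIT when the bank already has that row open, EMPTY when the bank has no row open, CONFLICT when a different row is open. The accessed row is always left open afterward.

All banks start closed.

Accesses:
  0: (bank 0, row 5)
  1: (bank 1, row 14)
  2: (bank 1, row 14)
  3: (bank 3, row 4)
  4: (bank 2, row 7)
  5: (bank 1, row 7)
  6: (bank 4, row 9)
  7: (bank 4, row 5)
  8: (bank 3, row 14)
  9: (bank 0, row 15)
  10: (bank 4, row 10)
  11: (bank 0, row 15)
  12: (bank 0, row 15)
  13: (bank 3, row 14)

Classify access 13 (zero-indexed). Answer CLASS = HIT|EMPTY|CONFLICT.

0: bank 0 row 5 — prev None → EMPTY
1: bank 1 row 14 — prev None → EMPTY
2: bank 1 row 14 — prev 14 → HIT
3: bank 3 row 4 — prev None → EMPTY
4: bank 2 row 7 — prev None → EMPTY
5: bank 1 row 7 — prev 14 → CONFLICT
6: bank 4 row 9 — prev None → EMPTY
7: bank 4 row 5 — prev 9 → CONFLICT
8: bank 3 row 14 — prev 4 → CONFLICT
9: bank 0 row 15 — prev 5 → CONFLICT
10: bank 4 row 10 — prev 5 → CONFLICT
11: bank 0 row 15 — prev 15 → HIT
12: bank 0 row 15 — prev 15 → HIT
13: bank 3 row 14 — prev 14 → HIT

CLASS = HIT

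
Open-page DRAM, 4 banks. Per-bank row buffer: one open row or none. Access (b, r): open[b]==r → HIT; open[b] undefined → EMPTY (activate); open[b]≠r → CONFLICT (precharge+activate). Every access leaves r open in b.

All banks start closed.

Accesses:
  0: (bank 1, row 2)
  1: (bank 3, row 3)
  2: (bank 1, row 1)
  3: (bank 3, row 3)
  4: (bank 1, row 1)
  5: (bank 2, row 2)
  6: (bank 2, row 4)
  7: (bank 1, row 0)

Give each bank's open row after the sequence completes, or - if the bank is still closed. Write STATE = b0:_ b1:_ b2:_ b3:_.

  [0] b1 r2: no row ⇒ E
  [1] b3 r3: no row ⇒ E
  [2] b1 r1: had r2 ⇒ C
  [3] b3 r3: had r3 ⇒ H
  [4] b1 r1: had r1 ⇒ H
  [5] b2 r2: no row ⇒ E
  [6] b2 r4: had r2 ⇒ C
  [7] b1 r0: had r1 ⇒ C

STATE = b0:- b1:0 b2:4 b3:3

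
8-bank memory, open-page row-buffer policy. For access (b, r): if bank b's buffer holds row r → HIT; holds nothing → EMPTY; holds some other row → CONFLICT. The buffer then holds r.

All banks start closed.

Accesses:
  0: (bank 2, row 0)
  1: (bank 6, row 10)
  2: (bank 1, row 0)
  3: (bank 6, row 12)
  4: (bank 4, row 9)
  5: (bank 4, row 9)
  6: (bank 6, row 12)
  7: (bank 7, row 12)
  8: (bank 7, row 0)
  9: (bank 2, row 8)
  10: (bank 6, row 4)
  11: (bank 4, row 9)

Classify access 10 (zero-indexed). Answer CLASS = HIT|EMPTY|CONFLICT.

CLASS = CONFLICT

  [0] b2 r0: no row ⇒ E
  [1] b6 r10: no row ⇒ E
  [2] b1 r0: no row ⇒ E
  [3] b6 r12: had r10 ⇒ C
  [4] b4 r9: no row ⇒ E
  [5] b4 r9: had r9 ⇒ H
  [6] b6 r12: had r12 ⇒ H
  [7] b7 r12: no row ⇒ E
  [8] b7 r0: had r12 ⇒ C
  [9] b2 r8: had r0 ⇒ C
  [10] b6 r4: had r12 ⇒ C
  [11] b4 r9: had r9 ⇒ H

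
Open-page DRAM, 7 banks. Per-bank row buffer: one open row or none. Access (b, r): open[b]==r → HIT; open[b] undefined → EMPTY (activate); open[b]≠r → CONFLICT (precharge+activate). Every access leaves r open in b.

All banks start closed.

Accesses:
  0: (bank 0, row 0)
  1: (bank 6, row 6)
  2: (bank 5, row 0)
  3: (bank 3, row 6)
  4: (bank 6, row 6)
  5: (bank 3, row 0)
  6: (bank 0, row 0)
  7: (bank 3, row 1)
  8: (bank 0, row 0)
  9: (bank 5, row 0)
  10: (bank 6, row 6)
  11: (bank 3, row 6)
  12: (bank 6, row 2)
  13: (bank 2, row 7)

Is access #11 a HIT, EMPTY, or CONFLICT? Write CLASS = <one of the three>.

CLASS = CONFLICT

  [0] b0 r0: no row ⇒ E
  [1] b6 r6: no row ⇒ E
  [2] b5 r0: no row ⇒ E
  [3] b3 r6: no row ⇒ E
  [4] b6 r6: had r6 ⇒ H
  [5] b3 r0: had r6 ⇒ C
  [6] b0 r0: had r0 ⇒ H
  [7] b3 r1: had r0 ⇒ C
  [8] b0 r0: had r0 ⇒ H
  [9] b5 r0: had r0 ⇒ H
  [10] b6 r6: had r6 ⇒ H
  [11] b3 r6: had r1 ⇒ C
  [12] b6 r2: had r6 ⇒ C
  [13] b2 r7: no row ⇒ E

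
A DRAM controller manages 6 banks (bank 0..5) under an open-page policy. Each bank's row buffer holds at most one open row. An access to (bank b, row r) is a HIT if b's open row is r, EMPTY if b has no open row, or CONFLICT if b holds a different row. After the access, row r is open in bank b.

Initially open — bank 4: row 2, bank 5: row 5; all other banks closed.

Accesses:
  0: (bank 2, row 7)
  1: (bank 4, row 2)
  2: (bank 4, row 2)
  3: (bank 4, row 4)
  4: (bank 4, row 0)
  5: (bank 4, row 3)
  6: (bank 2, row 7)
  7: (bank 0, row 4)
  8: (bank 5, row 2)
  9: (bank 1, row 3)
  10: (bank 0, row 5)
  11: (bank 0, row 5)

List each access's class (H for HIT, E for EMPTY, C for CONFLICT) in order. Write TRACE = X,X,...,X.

TRACE = E,H,H,C,C,C,H,E,C,E,C,H

0: bank 2 row 7 — prev None → EMPTY
1: bank 4 row 2 — prev 2 → HIT
2: bank 4 row 2 — prev 2 → HIT
3: bank 4 row 4 — prev 2 → CONFLICT
4: bank 4 row 0 — prev 4 → CONFLICT
5: bank 4 row 3 — prev 0 → CONFLICT
6: bank 2 row 7 — prev 7 → HIT
7: bank 0 row 4 — prev None → EMPTY
8: bank 5 row 2 — prev 5 → CONFLICT
9: bank 1 row 3 — prev None → EMPTY
10: bank 0 row 5 — prev 4 → CONFLICT
11: bank 0 row 5 — prev 5 → HIT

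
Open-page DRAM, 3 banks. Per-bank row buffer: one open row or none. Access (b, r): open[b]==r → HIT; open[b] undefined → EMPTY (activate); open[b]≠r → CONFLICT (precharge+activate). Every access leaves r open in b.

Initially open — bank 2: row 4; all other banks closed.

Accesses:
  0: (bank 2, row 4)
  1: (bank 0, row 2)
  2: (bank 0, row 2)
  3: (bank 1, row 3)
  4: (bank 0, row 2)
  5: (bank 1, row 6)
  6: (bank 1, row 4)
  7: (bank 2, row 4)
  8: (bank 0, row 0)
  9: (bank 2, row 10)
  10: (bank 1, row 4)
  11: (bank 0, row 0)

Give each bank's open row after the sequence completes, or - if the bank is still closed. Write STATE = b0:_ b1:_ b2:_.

#0 (2,4) H  (was 4)
#1 (0,2) E
#2 (0,2) H  (was 2)
#3 (1,3) E
#4 (0,2) H  (was 2)
#5 (1,6) C  (was 3)
#6 (1,4) C  (was 6)
#7 (2,4) H  (was 4)
#8 (0,0) C  (was 2)
#9 (2,10) C  (was 4)
#10 (1,4) H  (was 4)
#11 (0,0) H  (was 0)

STATE = b0:0 b1:4 b2:10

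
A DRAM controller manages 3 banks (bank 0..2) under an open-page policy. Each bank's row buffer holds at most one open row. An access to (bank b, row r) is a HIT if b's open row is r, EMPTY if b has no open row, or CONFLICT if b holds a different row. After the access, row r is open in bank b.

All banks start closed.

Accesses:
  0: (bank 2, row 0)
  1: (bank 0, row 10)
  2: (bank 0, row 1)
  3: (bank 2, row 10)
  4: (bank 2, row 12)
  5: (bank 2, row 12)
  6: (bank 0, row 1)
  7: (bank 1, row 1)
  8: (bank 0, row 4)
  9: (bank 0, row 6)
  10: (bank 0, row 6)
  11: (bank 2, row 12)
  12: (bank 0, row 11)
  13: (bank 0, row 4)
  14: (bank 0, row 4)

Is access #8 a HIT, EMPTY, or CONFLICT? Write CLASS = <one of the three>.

CLASS = CONFLICT

#0 (2,0) E
#1 (0,10) E
#2 (0,1) C  (was 10)
#3 (2,10) C  (was 0)
#4 (2,12) C  (was 10)
#5 (2,12) H  (was 12)
#6 (0,1) H  (was 1)
#7 (1,1) E
#8 (0,4) C  (was 1)
#9 (0,6) C  (was 4)
#10 (0,6) H  (was 6)
#11 (2,12) H  (was 12)
#12 (0,11) C  (was 6)
#13 (0,4) C  (was 11)
#14 (0,4) H  (was 4)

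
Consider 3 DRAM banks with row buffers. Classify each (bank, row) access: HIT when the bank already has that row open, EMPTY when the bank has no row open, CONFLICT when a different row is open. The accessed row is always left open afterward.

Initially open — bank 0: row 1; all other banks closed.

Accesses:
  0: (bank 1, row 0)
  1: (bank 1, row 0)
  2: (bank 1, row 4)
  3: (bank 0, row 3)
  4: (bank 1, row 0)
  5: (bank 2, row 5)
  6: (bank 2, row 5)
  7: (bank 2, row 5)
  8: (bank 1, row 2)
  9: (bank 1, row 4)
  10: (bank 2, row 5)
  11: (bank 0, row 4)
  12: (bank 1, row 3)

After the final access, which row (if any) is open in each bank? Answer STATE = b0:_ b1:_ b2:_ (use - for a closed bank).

STATE = b0:4 b1:3 b2:5

  [0] b1 r0: no row ⇒ E
  [1] b1 r0: had r0 ⇒ H
  [2] b1 r4: had r0 ⇒ C
  [3] b0 r3: had r1 ⇒ C
  [4] b1 r0: had r4 ⇒ C
  [5] b2 r5: no row ⇒ E
  [6] b2 r5: had r5 ⇒ H
  [7] b2 r5: had r5 ⇒ H
  [8] b1 r2: had r0 ⇒ C
  [9] b1 r4: had r2 ⇒ C
  [10] b2 r5: had r5 ⇒ H
  [11] b0 r4: had r3 ⇒ C
  [12] b1 r3: had r4 ⇒ C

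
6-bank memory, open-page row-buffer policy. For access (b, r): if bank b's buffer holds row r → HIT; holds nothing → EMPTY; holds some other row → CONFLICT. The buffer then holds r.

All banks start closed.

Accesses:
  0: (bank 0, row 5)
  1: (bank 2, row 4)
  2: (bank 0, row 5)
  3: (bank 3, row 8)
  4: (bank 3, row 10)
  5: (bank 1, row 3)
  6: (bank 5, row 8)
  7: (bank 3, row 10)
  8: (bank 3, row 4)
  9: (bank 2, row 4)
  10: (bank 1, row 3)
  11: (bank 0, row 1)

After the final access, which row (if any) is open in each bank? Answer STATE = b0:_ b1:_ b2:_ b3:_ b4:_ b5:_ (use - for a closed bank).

STATE = b0:1 b1:3 b2:4 b3:4 b4:- b5:8

  [0] b0 r5: no row ⇒ E
  [1] b2 r4: no row ⇒ E
  [2] b0 r5: had r5 ⇒ H
  [3] b3 r8: no row ⇒ E
  [4] b3 r10: had r8 ⇒ C
  [5] b1 r3: no row ⇒ E
  [6] b5 r8: no row ⇒ E
  [7] b3 r10: had r10 ⇒ H
  [8] b3 r4: had r10 ⇒ C
  [9] b2 r4: had r4 ⇒ H
  [10] b1 r3: had r3 ⇒ H
  [11] b0 r1: had r5 ⇒ C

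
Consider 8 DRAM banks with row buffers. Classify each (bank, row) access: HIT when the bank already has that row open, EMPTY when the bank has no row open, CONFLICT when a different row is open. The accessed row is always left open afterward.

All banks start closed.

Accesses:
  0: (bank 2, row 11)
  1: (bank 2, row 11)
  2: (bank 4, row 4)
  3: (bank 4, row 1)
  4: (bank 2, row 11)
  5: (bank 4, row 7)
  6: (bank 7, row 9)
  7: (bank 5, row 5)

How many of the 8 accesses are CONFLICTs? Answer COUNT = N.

COUNT = 2

  [0] b2 r11: no row ⇒ E
  [1] b2 r11: had r11 ⇒ H
  [2] b4 r4: no row ⇒ E
  [3] b4 r1: had r4 ⇒ C
  [4] b2 r11: had r11 ⇒ H
  [5] b4 r7: had r1 ⇒ C
  [6] b7 r9: no row ⇒ E
  [7] b5 r5: no row ⇒ E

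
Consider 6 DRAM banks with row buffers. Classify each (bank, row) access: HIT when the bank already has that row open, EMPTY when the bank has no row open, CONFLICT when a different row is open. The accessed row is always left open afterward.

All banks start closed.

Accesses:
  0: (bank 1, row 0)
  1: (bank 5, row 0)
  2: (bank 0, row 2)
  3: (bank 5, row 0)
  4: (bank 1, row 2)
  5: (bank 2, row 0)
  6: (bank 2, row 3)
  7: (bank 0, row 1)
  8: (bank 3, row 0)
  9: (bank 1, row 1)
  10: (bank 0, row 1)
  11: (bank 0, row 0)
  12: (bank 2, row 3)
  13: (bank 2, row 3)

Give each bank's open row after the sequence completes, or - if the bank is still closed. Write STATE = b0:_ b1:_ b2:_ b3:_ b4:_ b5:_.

  [0] b1 r0: no row ⇒ E
  [1] b5 r0: no row ⇒ E
  [2] b0 r2: no row ⇒ E
  [3] b5 r0: had r0 ⇒ H
  [4] b1 r2: had r0 ⇒ C
  [5] b2 r0: no row ⇒ E
  [6] b2 r3: had r0 ⇒ C
  [7] b0 r1: had r2 ⇒ C
  [8] b3 r0: no row ⇒ E
  [9] b1 r1: had r2 ⇒ C
  [10] b0 r1: had r1 ⇒ H
  [11] b0 r0: had r1 ⇒ C
  [12] b2 r3: had r3 ⇒ H
  [13] b2 r3: had r3 ⇒ H

STATE = b0:0 b1:1 b2:3 b3:0 b4:- b5:0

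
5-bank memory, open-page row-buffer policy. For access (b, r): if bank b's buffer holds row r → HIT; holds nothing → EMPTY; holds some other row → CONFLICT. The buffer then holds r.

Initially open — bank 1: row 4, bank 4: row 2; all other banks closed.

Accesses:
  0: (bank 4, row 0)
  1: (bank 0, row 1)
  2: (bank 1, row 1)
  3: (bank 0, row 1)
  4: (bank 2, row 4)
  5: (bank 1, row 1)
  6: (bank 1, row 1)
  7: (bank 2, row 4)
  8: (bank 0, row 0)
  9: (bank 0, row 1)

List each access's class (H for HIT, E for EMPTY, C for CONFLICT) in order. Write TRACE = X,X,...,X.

TRACE = C,E,C,H,E,H,H,H,C,C

#0 (4,0) C  (was 2)
#1 (0,1) E
#2 (1,1) C  (was 4)
#3 (0,1) H  (was 1)
#4 (2,4) E
#5 (1,1) H  (was 1)
#6 (1,1) H  (was 1)
#7 (2,4) H  (was 4)
#8 (0,0) C  (was 1)
#9 (0,1) C  (was 0)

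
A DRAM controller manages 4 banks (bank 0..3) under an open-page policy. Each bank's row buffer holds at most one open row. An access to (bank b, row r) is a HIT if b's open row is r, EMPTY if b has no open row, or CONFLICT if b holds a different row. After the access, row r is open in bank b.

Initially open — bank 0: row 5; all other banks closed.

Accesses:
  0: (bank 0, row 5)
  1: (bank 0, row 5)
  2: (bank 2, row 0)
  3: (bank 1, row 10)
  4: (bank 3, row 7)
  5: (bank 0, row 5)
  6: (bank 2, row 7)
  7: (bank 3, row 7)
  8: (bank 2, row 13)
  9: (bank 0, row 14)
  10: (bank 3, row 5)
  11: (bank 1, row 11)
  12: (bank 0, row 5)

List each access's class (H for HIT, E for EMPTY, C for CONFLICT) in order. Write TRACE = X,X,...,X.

TRACE = H,H,E,E,E,H,C,H,C,C,C,C,C

step 0: bank0 5->5 [HIT]
step 1: bank0 5->5 [HIT]
step 2: bank2 None->0 [EMPTY]
step 3: bank1 None->10 [EMPTY]
step 4: bank3 None->7 [EMPTY]
step 5: bank0 5->5 [HIT]
step 6: bank2 0->7 [CONFLICT]
step 7: bank3 7->7 [HIT]
step 8: bank2 7->13 [CONFLICT]
step 9: bank0 5->14 [CONFLICT]
step 10: bank3 7->5 [CONFLICT]
step 11: bank1 10->11 [CONFLICT]
step 12: bank0 14->5 [CONFLICT]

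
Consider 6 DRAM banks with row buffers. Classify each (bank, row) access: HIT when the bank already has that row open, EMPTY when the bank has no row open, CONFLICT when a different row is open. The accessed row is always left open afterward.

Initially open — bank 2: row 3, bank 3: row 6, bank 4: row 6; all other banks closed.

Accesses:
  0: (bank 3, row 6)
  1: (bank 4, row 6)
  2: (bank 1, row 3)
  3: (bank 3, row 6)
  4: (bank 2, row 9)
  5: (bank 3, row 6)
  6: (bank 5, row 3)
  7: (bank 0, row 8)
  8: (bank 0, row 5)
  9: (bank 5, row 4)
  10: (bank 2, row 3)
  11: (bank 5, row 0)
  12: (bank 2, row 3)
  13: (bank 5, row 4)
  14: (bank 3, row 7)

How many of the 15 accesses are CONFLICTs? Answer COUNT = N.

COUNT = 7

step 0: bank3 6->6 [HIT]
step 1: bank4 6->6 [HIT]
step 2: bank1 None->3 [EMPTY]
step 3: bank3 6->6 [HIT]
step 4: bank2 3->9 [CONFLICT]
step 5: bank3 6->6 [HIT]
step 6: bank5 None->3 [EMPTY]
step 7: bank0 None->8 [EMPTY]
step 8: bank0 8->5 [CONFLICT]
step 9: bank5 3->4 [CONFLICT]
step 10: bank2 9->3 [CONFLICT]
step 11: bank5 4->0 [CONFLICT]
step 12: bank2 3->3 [HIT]
step 13: bank5 0->4 [CONFLICT]
step 14: bank3 6->7 [CONFLICT]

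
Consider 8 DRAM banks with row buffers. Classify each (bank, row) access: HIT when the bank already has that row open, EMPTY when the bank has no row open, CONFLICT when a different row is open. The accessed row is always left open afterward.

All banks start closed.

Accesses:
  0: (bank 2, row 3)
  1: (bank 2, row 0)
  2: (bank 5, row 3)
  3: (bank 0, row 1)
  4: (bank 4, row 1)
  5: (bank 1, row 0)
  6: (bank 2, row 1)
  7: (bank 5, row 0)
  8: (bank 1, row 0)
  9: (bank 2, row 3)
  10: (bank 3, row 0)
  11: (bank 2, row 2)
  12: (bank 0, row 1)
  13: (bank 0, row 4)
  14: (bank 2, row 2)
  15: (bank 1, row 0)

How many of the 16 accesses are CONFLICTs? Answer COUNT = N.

COUNT = 6

#0 (2,3) E
#1 (2,0) C  (was 3)
#2 (5,3) E
#3 (0,1) E
#4 (4,1) E
#5 (1,0) E
#6 (2,1) C  (was 0)
#7 (5,0) C  (was 3)
#8 (1,0) H  (was 0)
#9 (2,3) C  (was 1)
#10 (3,0) E
#11 (2,2) C  (was 3)
#12 (0,1) H  (was 1)
#13 (0,4) C  (was 1)
#14 (2,2) H  (was 2)
#15 (1,0) H  (was 0)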